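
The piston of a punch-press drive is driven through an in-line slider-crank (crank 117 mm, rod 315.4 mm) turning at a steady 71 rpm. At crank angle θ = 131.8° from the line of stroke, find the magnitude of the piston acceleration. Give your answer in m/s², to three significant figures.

4.50

ω = 2π·71/60 = 7.435 rad/s
x(θ) = r cosθ + √(L² − r² sin²θ); with ω constant, a = ω²·d²x/dθ².
d²x/dθ² = −r cosθ − r²(cos2θ)/√u − r⁴ sin²2θ/(4u^{3/2}),  u = L² − r² sin²θ = 0.0918697 m².
Substituting r = 0.117 m, L = 0.3154 m, θ = 131.8°: d²x/dθ² = +0.081357 m.
a = ω²·d²x/dθ² = (7.435)²·(+0.081357) = +4.4975 m/s²;  |a| = 4.4975 m/s².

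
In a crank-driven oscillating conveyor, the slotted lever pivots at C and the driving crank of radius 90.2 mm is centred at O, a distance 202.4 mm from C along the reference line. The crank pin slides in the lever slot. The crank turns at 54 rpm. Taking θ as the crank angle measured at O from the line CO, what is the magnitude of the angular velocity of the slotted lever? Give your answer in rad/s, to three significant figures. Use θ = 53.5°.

1.52

ω = 5.655 rad/s (from 54 rpm).
Crank pin A relative to C: A = (d + r cosθ, r sinθ); lever angle φ = atan2(r sinθ, d + r cosθ).
Differentiating tanφ: φ̇ = rω(d cosθ + r)/(d² + r² + 2dr cosθ).
d² + r² + 2dr cosθ = |CA|² = 0.0708205 m²;  d cosθ + r = +0.21059 m.
|ω_lever| = |0.0902·5.655·+0.21059| / 0.0708205 = 1.5167 rad/s.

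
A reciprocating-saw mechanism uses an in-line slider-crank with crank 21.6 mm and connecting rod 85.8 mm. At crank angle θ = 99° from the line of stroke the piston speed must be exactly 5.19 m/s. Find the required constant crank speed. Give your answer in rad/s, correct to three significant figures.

254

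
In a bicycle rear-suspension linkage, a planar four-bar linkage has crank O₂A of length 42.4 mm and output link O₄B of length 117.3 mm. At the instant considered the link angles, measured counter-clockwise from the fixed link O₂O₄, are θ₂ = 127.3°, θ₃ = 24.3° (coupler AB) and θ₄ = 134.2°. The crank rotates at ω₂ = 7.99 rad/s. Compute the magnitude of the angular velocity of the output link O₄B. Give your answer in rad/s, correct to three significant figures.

2.99

ω₂ = 7.99 rad/s
Differentiating the loop-closure r₂e^{iθ₂}+r₃e^{iθ₃}=r₁+r₄e^{iθ₄} gives r₂ω₂e^{iθ₂}+r₃ω₃e^{iθ₃}=r₄ω₄e^{iθ₄}.
Eliminating the other unknown: ω₄ = r₂ω₂ sin(θ₂−θ₃) / [r₄ sin(θ₄−θ₃)].
Numerator sine = +0.97437; denominator sine = +0.94029.
Result = 0.0424·7.99·(+0.97437) / (0.1173·(+0.94029)) = +2.9928 rad/s; magnitude 2.9928 rad/s.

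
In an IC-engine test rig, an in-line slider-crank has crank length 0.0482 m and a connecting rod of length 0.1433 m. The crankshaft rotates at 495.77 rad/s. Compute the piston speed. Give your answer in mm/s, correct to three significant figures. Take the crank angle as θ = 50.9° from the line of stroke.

22600

ω = 495.8 rad/s
For an in-line slider-crank, x = r cosθ + √(L² − r² sin²θ), so v = −rω sinθ·[1 + r cosθ/√(L² − r² sin²θ)].
With r = 0.0482 m, L = 0.1433 m, θ = 50.9°: √(L² − r² sin²θ) = 0.13833 m.
v = −0.0482·495.8·0.77605·[1 + 0.0482·0.63068/0.13833] = -22.62 m/s.
|v| = 22.62 m/s = 22620 mm/s.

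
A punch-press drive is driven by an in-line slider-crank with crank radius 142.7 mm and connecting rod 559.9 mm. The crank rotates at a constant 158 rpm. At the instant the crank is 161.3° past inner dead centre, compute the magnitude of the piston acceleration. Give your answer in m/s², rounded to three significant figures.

ω = 2π·158/60 = 16.55 rad/s
x(θ) = r cosθ + √(L² − r² sin²θ); with ω constant, a = ω²·d²x/dθ².
d²x/dθ² = −r cosθ − r²(cos2θ)/√u − r⁴ sin²2θ/(4u^{3/2}),  u = L² − r² sin²θ = 0.311395 m².
Substituting r = 0.1427 m, L = 0.5599 m, θ = 161.3°: d²x/dθ² = +0.10596 m.
a = ω²·d²x/dθ² = (16.55)²·(+0.10596) = +29.007 m/s²;  |a| = 29.007 m/s².

29.0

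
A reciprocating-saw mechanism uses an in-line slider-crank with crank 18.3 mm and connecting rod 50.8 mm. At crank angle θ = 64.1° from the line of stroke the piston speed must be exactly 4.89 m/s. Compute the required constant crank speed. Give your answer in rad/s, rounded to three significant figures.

For an in-line slider-crank, |v_piston| = rω|sinθ|·[1 + r cosθ/√(L² − r² sin²θ)].
With r = 0.0183 m, L = 0.0508 m, θ = 64.1°: the bracketed kinematic factor |dx/dθ| = 0.0192 m.
ω = v/|dx/dθ| = 4.89/0.0192 = 254.69 rad/s.

255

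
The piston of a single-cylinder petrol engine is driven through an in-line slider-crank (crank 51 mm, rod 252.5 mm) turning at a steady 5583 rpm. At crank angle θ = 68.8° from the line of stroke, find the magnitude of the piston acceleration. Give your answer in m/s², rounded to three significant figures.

ω = 2π·5583/60 = 584.7 rad/s
x(θ) = r cosθ + √(L² − r² sin²θ); with ω constant, a = ω²·d²x/dθ².
d²x/dθ² = −r cosθ − r²(cos2θ)/√u − r⁴ sin²2θ/(4u^{3/2}),  u = L² − r² sin²θ = 0.0614954 m².
Substituting r = 0.051 m, L = 0.2525 m, θ = 68.8°: d²x/dθ² = -0.010748 m.
a = ω²·d²x/dθ² = (584.7)²·(-0.010748) = -3673.8 m/s²;  |a| = 3673.8 m/s².

3670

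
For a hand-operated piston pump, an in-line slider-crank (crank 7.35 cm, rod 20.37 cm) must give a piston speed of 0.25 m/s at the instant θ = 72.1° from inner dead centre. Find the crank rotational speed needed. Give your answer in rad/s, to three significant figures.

3.20

For an in-line slider-crank, |v_piston| = rω|sinθ|·[1 + r cosθ/√(L² − r² sin²θ)].
With r = 0.0735 m, L = 0.2037 m, θ = 72.1°: the bracketed kinematic factor |dx/dθ| = 0.078201 m.
ω = v/|dx/dθ| = 0.25/0.078201 = 3.1969 rad/s.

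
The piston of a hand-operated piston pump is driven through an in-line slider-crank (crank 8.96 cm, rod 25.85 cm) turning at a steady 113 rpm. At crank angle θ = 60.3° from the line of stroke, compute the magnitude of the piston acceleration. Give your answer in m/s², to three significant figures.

ω = 2π·113/60 = 11.83 rad/s
x(θ) = r cosθ + √(L² − r² sin²θ); with ω constant, a = ω²·d²x/dθ².
d²x/dθ² = −r cosθ − r²(cos2θ)/√u − r⁴ sin²2θ/(4u^{3/2}),  u = L² − r² sin²θ = 0.0607648 m².
Substituting r = 0.0896 m, L = 0.2585 m, θ = 60.3°: d²x/dθ² = -0.028612 m.
a = ω²·d²x/dθ² = (11.83)²·(-0.028612) = -4.0064 m/s²;  |a| = 4.0064 m/s².

4.01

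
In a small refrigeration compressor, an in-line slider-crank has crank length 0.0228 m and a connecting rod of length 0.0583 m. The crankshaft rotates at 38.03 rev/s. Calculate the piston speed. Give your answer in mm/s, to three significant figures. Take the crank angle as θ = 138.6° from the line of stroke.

ω = 2π·38 = 238.9 rad/s
For an in-line slider-crank, x = r cosθ + √(L² − r² sin²θ), so v = −rω sinθ·[1 + r cosθ/√(L² − r² sin²θ)].
With r = 0.0228 m, L = 0.0583 m, θ = 138.6°: √(L² − r² sin²θ) = 0.056316 m.
v = −0.0228·238.9·0.66131·[1 + 0.0228·-0.75011/0.056316] = -2.5087 m/s.
|v| = 2.5087 m/s = 2508.7 mm/s.

2510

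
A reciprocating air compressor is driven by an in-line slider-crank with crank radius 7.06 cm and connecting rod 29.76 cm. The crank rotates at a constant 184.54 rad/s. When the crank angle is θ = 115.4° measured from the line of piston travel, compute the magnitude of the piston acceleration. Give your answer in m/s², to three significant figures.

1400

ω = 184.5 rad/s
x(θ) = r cosθ + √(L² − r² sin²θ); with ω constant, a = ω²·d²x/dθ².
d²x/dθ² = −r cosθ − r²(cos2θ)/√u − r⁴ sin²2θ/(4u^{3/2}),  u = L² − r² sin²θ = 0.0844984 m².
Substituting r = 0.0706 m, L = 0.2976 m, θ = 115.4°: d²x/dθ² = +0.040968 m.
a = ω²·d²x/dθ² = (184.5)²·(+0.040968) = +1395.2 m/s²;  |a| = 1395.2 m/s².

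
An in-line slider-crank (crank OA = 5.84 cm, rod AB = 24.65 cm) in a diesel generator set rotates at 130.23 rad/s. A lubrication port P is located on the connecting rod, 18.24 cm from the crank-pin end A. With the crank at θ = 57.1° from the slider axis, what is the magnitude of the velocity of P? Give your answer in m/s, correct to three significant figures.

ω = 130.2 rad/s.  Crank-pin speed |V_A| = rω = 7.6054 m/s, perpendicular to OA.
Rod angle: sinφ = −(r/L) sinθ ⇒ φ = -11.474°; ω_rod = −rω cosθ/√(L²−r²sin²θ) = -17.101 rad/s.
V_P = V_A + ω_rod × AP, with AP = 0.1824 m along the rod.
Components: V_Px = −rω sinθ − a·ω_rod·sinφ = -7.0061 m/s;  V_Py = rω cosθ + a·ω_rod·cosφ = +1.0742 m/s.
|V_P| = √(V_Px² + V_Py²) = 7.088 m/s.

7.09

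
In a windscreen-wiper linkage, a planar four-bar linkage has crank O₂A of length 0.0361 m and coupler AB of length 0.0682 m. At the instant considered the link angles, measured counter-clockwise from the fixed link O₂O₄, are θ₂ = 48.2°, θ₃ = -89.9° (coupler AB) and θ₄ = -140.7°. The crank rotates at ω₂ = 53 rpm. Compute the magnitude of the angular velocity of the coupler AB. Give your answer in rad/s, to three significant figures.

0.587

ω₂ = 5.55 rad/s (from 53 rpm).
Differentiating the loop-closure r₂e^{iθ₂}+r₃e^{iθ₃}=r₁+r₄e^{iθ₄} gives r₂ω₂e^{iθ₂}+r₃ω₃e^{iθ₃}=r₄ω₄e^{iθ₄}.
Eliminating the other unknown: ω₃ = r₂ω₂ sin(θ₄−θ₂) / [r₃ sin(θ₃−θ₄)].
Numerator sine = +0.15471; denominator sine = +0.77494.
Result = 0.0361·5.55·(+0.15471) / (0.0682·(+0.77494)) = +0.58651 rad/s; magnitude 0.58651 rad/s.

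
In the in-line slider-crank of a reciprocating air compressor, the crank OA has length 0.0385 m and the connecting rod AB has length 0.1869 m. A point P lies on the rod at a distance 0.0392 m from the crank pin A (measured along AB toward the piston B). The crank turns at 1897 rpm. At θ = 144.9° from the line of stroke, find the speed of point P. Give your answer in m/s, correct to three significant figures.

6.51

ω = 198.7 rad/s.  Crank-pin speed |V_A| = rω = 7.6482 m/s, perpendicular to OA.
Rod angle: sinφ = −(r/L) sinθ ⇒ φ = -6.802°; ω_rod = −rω cosθ/√(L²−r²sin²θ) = +33.717 rad/s.
V_P = V_A + ω_rod × AP, with AP = 0.0392 m along the rod.
Components: V_Px = −rω sinθ − a·ω_rod·sinφ = -4.2412 m/s;  V_Py = rω cosθ + a·ω_rod·cosφ = -4.9449 m/s.
|V_P| = √(V_Px² + V_Py²) = 6.5146 m/s.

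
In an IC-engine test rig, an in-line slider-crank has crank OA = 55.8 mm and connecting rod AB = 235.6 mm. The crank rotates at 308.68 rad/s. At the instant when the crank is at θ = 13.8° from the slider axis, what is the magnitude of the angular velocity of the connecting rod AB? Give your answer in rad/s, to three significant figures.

ω = 308.7 rad/s
The rod makes angle φ with the slider axis where L sinφ = r sinθ; differentiating, L cosφ·φ̇ = r ω cosθ.
L cosφ = √(L² − r² sin²θ) = 0.23522 m.
|ω_rod| = r ω |cosθ| / √(L² − r² sin²θ) = 0.0558·308.7·0.97113/0.23522 = 71.112 rad/s.

71.1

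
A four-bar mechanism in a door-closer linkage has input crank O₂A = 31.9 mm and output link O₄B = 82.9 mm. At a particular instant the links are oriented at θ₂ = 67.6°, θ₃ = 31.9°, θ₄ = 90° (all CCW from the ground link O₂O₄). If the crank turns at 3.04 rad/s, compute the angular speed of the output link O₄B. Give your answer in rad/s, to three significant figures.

ω₂ = 3.04 rad/s
Differentiating the loop-closure r₂e^{iθ₂}+r₃e^{iθ₃}=r₁+r₄e^{iθ₄} gives r₂ω₂e^{iθ₂}+r₃ω₃e^{iθ₃}=r₄ω₄e^{iθ₄}.
Eliminating the other unknown: ω₄ = r₂ω₂ sin(θ₂−θ₃) / [r₄ sin(θ₄−θ₃)].
Numerator sine = +0.58354; denominator sine = +0.84897.
Result = 0.0319·3.04·(+0.58354) / (0.0829·(+0.84897)) = +0.80406 rad/s; magnitude 0.80406 rad/s.

0.804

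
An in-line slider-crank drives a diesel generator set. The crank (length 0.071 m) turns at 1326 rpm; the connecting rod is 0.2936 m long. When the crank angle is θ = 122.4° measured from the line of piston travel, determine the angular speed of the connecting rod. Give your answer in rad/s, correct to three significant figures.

ω = 138.9 rad/s (converted from 1326 rpm).
The rod makes angle φ with the slider axis where L sinφ = r sinθ; differentiating, L cosφ·φ̇ = r ω cosθ.
L cosφ = √(L² − r² sin²θ) = 0.28741 m.
|ω_rod| = r ω |cosθ| / √(L² − r² sin²θ) = 0.071·138.9·0.53583/0.28741 = 18.38 rad/s.

18.4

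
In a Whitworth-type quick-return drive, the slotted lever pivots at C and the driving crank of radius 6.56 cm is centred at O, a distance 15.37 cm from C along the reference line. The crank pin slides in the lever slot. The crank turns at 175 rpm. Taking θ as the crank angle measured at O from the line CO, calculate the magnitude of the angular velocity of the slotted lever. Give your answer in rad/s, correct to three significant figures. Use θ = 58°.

4.58

ω = 18.33 rad/s (from 175 rpm).
Crank pin A relative to C: A = (d + r cosθ, r sinθ); lever angle φ = atan2(r sinθ, d + r cosθ).
Differentiating tanφ: φ̇ = rω(d cosθ + r)/(d² + r² + 2dr cosθ).
d² + r² + 2dr cosθ = |CA|² = 0.0386131 m²;  d cosθ + r = +0.14705 m.
|ω_lever| = |0.0656·18.33·+0.14705| / 0.0386131 = 4.5782 rad/s.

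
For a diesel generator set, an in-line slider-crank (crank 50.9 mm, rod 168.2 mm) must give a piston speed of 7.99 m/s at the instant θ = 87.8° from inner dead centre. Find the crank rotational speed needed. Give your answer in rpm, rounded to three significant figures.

1480

For an in-line slider-crank, |v_piston| = rω|sinθ|·[1 + r cosθ/√(L² − r² sin²θ)].
With r = 0.0509 m, L = 0.1682 m, θ = 87.8°: the bracketed kinematic factor |dx/dθ| = 0.051482 m.
ω = v/|dx/dθ| = 7.99/0.051482 = 155.2 rad/s.
N = 60ω/(2π) = 1482 rpm.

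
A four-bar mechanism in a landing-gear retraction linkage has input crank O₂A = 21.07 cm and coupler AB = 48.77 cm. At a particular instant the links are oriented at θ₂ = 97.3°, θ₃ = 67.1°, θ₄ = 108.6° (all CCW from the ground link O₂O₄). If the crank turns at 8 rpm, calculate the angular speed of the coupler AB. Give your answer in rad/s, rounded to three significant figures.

0.107

ω₂ = 0.8378 rad/s (from 8 rpm).
Differentiating the loop-closure r₂e^{iθ₂}+r₃e^{iθ₃}=r₁+r₄e^{iθ₄} gives r₂ω₂e^{iθ₂}+r₃ω₃e^{iθ₃}=r₄ω₄e^{iθ₄}.
Eliminating the other unknown: ω₃ = r₂ω₂ sin(θ₄−θ₂) / [r₃ sin(θ₃−θ₄)].
Numerator sine = +0.19595; denominator sine = -0.66262.
Result = 0.2107·0.8378·(+0.19595) / (0.4877·(-0.66262)) = -0.10703 rad/s; magnitude 0.10703 rad/s.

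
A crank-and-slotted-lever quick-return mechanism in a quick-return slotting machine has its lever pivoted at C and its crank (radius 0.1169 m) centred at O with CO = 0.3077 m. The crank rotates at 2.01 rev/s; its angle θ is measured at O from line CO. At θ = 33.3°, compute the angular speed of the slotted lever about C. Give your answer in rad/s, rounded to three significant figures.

ω = 12.63 rad/s (from 2.01 rev/s).
Crank pin A relative to C: A = (d + r cosθ, r sinθ); lever angle φ = atan2(r sinθ, d + r cosθ).
Differentiating tanφ: φ̇ = rω(d cosθ + r)/(d² + r² + 2dr cosθ).
d² + r² + 2dr cosθ = |CA|² = 0.168473 m²;  d cosθ + r = +0.37408 m.
|ω_lever| = |0.1169·12.63·+0.37408| / 0.168473 = 3.2781 rad/s.

3.28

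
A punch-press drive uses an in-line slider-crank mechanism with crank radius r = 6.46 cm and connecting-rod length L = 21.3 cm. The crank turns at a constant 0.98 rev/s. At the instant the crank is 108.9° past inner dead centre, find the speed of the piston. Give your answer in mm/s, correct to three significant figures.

338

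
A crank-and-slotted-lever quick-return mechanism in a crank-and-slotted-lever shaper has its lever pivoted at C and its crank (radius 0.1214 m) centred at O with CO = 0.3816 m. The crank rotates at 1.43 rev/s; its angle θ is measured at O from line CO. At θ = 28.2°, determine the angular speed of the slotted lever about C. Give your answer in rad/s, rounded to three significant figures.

ω = 8.985 rad/s (from 1.43 rev/s).
Crank pin A relative to C: A = (d + r cosθ, r sinθ); lever angle φ = atan2(r sinθ, d + r cosθ).
Differentiating tanφ: φ̇ = rω(d cosθ + r)/(d² + r² + 2dr cosθ).
d² + r² + 2dr cosθ = |CA|² = 0.242011 m²;  d cosθ + r = +0.45771 m.
|ω_lever| = |0.1214·8.985·+0.45771| / 0.242011 = 2.0629 rad/s.

2.06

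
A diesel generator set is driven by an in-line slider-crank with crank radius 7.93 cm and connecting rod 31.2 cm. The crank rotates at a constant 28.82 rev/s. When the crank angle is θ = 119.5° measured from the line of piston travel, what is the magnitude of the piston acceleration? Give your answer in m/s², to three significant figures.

1620

ω = 2π·28.8 = 181.1 rad/s
x(θ) = r cosθ + √(L² − r² sin²θ); with ω constant, a = ω²·d²x/dθ².
d²x/dθ² = −r cosθ − r²(cos2θ)/√u − r⁴ sin²2θ/(4u^{3/2}),  u = L² − r² sin²θ = 0.0925803 m².
Substituting r = 0.0793 m, L = 0.312 m, θ = 119.5°: d²x/dθ² = +0.049436 m.
a = ω²·d²x/dθ² = (181.1)²·(+0.049436) = +1621 m/s²;  |a| = 1621 m/s².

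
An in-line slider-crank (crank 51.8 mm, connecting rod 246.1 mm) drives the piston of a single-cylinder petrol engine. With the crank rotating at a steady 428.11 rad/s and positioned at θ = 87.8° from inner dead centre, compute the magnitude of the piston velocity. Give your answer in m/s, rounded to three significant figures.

ω = 428.1 rad/s
For an in-line slider-crank, x = r cosθ + √(L² − r² sin²θ), so v = −rω sinθ·[1 + r cosθ/√(L² − r² sin²θ)].
With r = 0.0518 m, L = 0.2461 m, θ = 87.8°: √(L² − r² sin²θ) = 0.24059 m.
v = −0.0518·428.1·0.99926·[1 + 0.0518·0.03839/0.24059] = -22.343 m/s.
|v| = 22.343 m/s.

22.3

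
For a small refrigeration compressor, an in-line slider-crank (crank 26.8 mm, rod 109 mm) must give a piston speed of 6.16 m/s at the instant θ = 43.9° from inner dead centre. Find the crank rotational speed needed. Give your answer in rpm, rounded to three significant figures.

For an in-line slider-crank, |v_piston| = rω|sinθ|·[1 + r cosθ/√(L² − r² sin²θ)].
With r = 0.0268 m, L = 0.109 m, θ = 43.9°: the bracketed kinematic factor |dx/dθ| = 0.021924 m.
ω = v/|dx/dθ| = 6.16/0.021924 = 280.97 rad/s.
N = 60ω/(2π) = 2683 rpm.

2680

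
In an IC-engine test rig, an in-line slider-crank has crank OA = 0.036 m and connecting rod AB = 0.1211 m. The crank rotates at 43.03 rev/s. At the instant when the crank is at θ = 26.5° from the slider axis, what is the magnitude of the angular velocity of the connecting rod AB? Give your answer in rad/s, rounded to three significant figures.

72.6

ω = 270.4 rad/s (converted from 43.03 rev/s).
The rod makes angle φ with the slider axis where L sinφ = r sinθ; differentiating, L cosφ·φ̇ = r ω cosθ.
L cosφ = √(L² − r² sin²θ) = 0.12003 m.
|ω_rod| = r ω |cosθ| / √(L² − r² sin²θ) = 0.036·270.4·0.89493/0.12003 = 72.57 rad/s.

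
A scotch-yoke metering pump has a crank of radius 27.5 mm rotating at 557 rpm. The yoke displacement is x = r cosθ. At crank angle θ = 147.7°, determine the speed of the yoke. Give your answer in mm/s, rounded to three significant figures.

857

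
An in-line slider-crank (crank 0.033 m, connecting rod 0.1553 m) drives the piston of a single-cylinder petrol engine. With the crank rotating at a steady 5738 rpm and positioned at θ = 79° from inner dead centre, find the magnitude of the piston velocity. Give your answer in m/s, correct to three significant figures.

20.3

ω = 2π·5738/60 = 600.9 rad/s
For an in-line slider-crank, x = r cosθ + √(L² − r² sin²θ), so v = −rω sinθ·[1 + r cosθ/√(L² − r² sin²θ)].
With r = 0.033 m, L = 0.1553 m, θ = 79°: √(L² − r² sin²θ) = 0.15188 m.
v = −0.033·600.9·0.98163·[1 + 0.033·0.19081/0.15188] = -20.272 m/s.
|v| = 20.272 m/s.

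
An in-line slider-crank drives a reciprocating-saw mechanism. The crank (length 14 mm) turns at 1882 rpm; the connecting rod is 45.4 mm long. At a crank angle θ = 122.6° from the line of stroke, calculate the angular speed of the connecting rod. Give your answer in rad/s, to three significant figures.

ω = 197.1 rad/s (converted from 1882 rpm).
The rod makes angle φ with the slider axis where L sinφ = r sinθ; differentiating, L cosφ·φ̇ = r ω cosθ.
L cosφ = √(L² − r² sin²θ) = 0.043841 m.
|ω_rod| = r ω |cosθ| / √(L² − r² sin²θ) = 0.014·197.1·0.53877/0.043841 = 33.908 rad/s.

33.9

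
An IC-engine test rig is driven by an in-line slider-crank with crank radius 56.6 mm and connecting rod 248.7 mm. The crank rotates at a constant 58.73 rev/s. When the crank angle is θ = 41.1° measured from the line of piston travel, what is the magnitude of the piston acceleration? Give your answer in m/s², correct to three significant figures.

ω = 2π·58.7 = 369 rad/s
x(θ) = r cosθ + √(L² − r² sin²θ); with ω constant, a = ω²·d²x/dθ².
d²x/dθ² = −r cosθ − r²(cos2θ)/√u − r⁴ sin²2θ/(4u^{3/2}),  u = L² − r² sin²θ = 0.0604673 m².
Substituting r = 0.0566 m, L = 0.2487 m, θ = 41.1°: d²x/dθ² = -0.044589 m.
a = ω²·d²x/dθ² = (369)²·(-0.044589) = -6071.7 m/s²;  |a| = 6071.7 m/s².

6070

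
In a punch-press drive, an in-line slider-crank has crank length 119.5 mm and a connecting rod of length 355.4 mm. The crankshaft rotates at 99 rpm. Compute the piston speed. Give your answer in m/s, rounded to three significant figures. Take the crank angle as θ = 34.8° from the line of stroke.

ω = 2π·99/60 = 10.37 rad/s
For an in-line slider-crank, x = r cosθ + √(L² − r² sin²θ), so v = −rω sinθ·[1 + r cosθ/√(L² − r² sin²θ)].
With r = 0.1195 m, L = 0.3554 m, θ = 34.8°: √(L² − r² sin²θ) = 0.34879 m.
v = −0.1195·10.37·0.57071·[1 + 0.1195·0.82115/0.34879] = -0.90597 m/s.
|v| = 0.90597 m/s.

0.906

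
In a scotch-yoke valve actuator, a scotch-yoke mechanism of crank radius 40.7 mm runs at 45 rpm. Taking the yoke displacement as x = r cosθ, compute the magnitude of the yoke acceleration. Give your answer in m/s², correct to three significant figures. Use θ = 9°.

ω = 4.712 rad/s (from 45 rpm).
x = r cosθ ⇒ ẍ = −rω² cosθ (ω constant).
|a| = rω²|cosθ| = 0.0407·(4.712)²·|cos 9°| = 0.89268 m/s².

0.893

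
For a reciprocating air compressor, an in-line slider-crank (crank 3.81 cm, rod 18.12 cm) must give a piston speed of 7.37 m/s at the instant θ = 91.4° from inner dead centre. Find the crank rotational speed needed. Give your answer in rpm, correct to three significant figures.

For an in-line slider-crank, |v_piston| = rω|sinθ|·[1 + r cosθ/√(L² − r² sin²θ)].
With r = 0.0381 m, L = 0.1812 m, θ = 91.4°: the bracketed kinematic factor |dx/dθ| = 0.037888 m.
ω = v/|dx/dθ| = 7.37/0.037888 = 194.52 rad/s.
N = 60ω/(2π) = 1857.5 rpm.

1860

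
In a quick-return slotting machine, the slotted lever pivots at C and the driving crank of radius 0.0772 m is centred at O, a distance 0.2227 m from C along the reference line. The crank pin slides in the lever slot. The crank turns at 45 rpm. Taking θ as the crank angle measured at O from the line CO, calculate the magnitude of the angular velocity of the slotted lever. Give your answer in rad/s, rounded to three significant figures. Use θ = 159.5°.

ω = 4.712 rad/s (from 45 rpm).
Crank pin A relative to C: A = (d + r cosθ, r sinθ); lever angle φ = atan2(r sinθ, d + r cosθ).
Differentiating tanφ: φ̇ = rω(d cosθ + r)/(d² + r² + 2dr cosθ).
d² + r² + 2dr cosθ = |CA|² = 0.0233478 m²;  d cosθ + r = -0.1314 m.
|ω_lever| = |0.0772·4.712·-0.1314| / 0.0233478 = 2.0474 rad/s.

2.05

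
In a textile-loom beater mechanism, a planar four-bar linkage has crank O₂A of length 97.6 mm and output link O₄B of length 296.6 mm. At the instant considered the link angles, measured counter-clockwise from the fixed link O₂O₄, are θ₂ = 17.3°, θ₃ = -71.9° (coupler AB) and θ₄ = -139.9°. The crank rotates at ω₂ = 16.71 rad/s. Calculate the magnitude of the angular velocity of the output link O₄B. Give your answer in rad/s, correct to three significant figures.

ω₂ = 16.71 rad/s
Differentiating the loop-closure r₂e^{iθ₂}+r₃e^{iθ₃}=r₁+r₄e^{iθ₄} gives r₂ω₂e^{iθ₂}+r₃ω₃e^{iθ₃}=r₄ω₄e^{iθ₄}.
Eliminating the other unknown: ω₄ = r₂ω₂ sin(θ₂−θ₃) / [r₄ sin(θ₄−θ₃)].
Numerator sine = +0.99990; denominator sine = -0.92718.
Result = 0.0976·16.71·(+0.99990) / (0.2966·(-0.92718)) = -5.9299 rad/s; magnitude 5.9299 rad/s.

5.93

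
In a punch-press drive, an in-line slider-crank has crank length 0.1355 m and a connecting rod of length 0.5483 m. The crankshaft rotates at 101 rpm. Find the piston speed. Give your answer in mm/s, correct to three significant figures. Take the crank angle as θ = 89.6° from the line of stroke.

1440

ω = 2π·101/60 = 10.58 rad/s
For an in-line slider-crank, x = r cosθ + √(L² − r² sin²θ), so v = −rω sinθ·[1 + r cosθ/√(L² − r² sin²θ)].
With r = 0.1355 m, L = 0.5483 m, θ = 89.6°: √(L² − r² sin²θ) = 0.53129 m.
v = −0.1355·10.58·0.99998·[1 + 0.1355·0.00698/0.53129] = -1.4357 m/s.
|v| = 1.4357 m/s = 1435.7 mm/s.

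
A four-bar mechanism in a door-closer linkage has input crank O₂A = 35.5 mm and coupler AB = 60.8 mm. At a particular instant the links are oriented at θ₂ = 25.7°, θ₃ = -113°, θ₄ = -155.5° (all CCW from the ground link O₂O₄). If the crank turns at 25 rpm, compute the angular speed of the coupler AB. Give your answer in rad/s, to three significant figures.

0.0474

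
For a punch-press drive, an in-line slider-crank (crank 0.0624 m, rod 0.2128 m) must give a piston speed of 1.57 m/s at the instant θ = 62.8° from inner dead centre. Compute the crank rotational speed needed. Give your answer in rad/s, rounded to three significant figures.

For an in-line slider-crank, |v_piston| = rω|sinθ|·[1 + r cosθ/√(L² − r² sin²θ)].
With r = 0.0624 m, L = 0.2128 m, θ = 62.8°: the bracketed kinematic factor |dx/dθ| = 0.063205 m.
ω = v/|dx/dθ| = 1.57/0.063205 = 24.84 rad/s.

24.8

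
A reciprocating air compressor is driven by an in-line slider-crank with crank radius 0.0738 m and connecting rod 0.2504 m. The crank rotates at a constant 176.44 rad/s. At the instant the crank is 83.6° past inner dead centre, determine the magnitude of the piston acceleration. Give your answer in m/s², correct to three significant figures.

434

ω = 176.4 rad/s
x(θ) = r cosθ + √(L² − r² sin²θ); with ω constant, a = ω²·d²x/dθ².
d²x/dθ² = −r cosθ − r²(cos2θ)/√u − r⁴ sin²2θ/(4u^{3/2}),  u = L² − r² sin²θ = 0.0573214 m².
Substituting r = 0.0738 m, L = 0.2504 m, θ = 83.6°: d²x/dθ² = +0.01393 m.
a = ω²·d²x/dθ² = (176.4)²·(+0.01393) = +433.67 m/s²;  |a| = 433.67 m/s².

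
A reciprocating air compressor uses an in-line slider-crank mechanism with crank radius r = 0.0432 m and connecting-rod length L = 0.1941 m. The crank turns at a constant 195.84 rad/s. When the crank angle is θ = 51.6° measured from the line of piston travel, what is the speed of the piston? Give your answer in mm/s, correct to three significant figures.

7560

ω = 195.8 rad/s
For an in-line slider-crank, x = r cosθ + √(L² − r² sin²θ), so v = −rω sinθ·[1 + r cosθ/√(L² − r² sin²θ)].
With r = 0.0432 m, L = 0.1941 m, θ = 51.6°: √(L² − r² sin²θ) = 0.19112 m.
v = −0.0432·195.8·0.78369·[1 + 0.0432·0.62115/0.19112] = -7.5612 m/s.
|v| = 7.5612 m/s = 7561.2 mm/s.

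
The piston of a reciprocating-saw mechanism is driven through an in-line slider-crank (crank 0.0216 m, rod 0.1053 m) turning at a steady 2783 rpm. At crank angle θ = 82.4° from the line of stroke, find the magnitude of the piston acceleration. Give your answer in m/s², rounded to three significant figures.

ω = 2π·2783/60 = 291.4 rad/s
x(θ) = r cosθ + √(L² − r² sin²θ); with ω constant, a = ω²·d²x/dθ².
d²x/dθ² = −r cosθ − r²(cos2θ)/√u − r⁴ sin²2θ/(4u^{3/2}),  u = L² − r² sin²θ = 0.0106297 m².
Substituting r = 0.0216 m, L = 0.1053 m, θ = 82.4°: d²x/dθ² = +0.0015068 m.
a = ω²·d²x/dθ² = (291.4)²·(+0.0015068) = +127.98 m/s²;  |a| = 127.98 m/s².

128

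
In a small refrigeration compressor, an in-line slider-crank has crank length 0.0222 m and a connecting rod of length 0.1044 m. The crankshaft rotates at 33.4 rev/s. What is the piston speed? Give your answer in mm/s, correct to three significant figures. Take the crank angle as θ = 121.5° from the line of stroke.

ω = 2π·33.4 = 209.9 rad/s
For an in-line slider-crank, x = r cosθ + √(L² − r² sin²θ), so v = −rω sinθ·[1 + r cosθ/√(L² − r² sin²θ)].
With r = 0.0222 m, L = 0.1044 m, θ = 121.5°: √(L² − r² sin²θ) = 0.10267 m.
v = −0.0222·209.9·0.85264·[1 + 0.0222·-0.52250/0.10267] = -3.5235 m/s.
|v| = 3.5235 m/s = 3523.5 mm/s.

3520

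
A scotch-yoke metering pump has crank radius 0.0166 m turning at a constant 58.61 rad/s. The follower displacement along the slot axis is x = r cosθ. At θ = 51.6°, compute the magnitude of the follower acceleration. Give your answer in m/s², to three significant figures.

35.4

ω = 58.61 rad/s
x = r cosθ ⇒ ẍ = −rω² cosθ (ω constant).
|a| = rω²|cosθ| = 0.0166·(58.61)²·|cos 51.6°| = 35.42 m/s².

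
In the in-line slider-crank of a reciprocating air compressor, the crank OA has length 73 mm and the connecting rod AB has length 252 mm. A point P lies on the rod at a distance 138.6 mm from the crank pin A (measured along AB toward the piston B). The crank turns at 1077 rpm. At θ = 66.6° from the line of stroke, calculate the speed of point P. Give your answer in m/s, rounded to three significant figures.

ω = 112.8 rad/s.  Crank-pin speed |V_A| = rω = 8.2332 m/s, perpendicular to OA.
Rod angle: sinφ = −(r/L) sinθ ⇒ φ = -15.418°; ω_rod = −rω cosθ/√(L²−r²sin²θ) = -13.46 rad/s.
V_P = V_A + ω_rod × AP, with AP = 0.1386 m along the rod.
Components: V_Px = −rω sinθ − a·ω_rod·sinφ = -8.052 m/s;  V_Py = rω cosθ + a·ω_rod·cosφ = +1.4714 m/s.
|V_P| = √(V_Px² + V_Py²) = 8.1853 m/s.

8.19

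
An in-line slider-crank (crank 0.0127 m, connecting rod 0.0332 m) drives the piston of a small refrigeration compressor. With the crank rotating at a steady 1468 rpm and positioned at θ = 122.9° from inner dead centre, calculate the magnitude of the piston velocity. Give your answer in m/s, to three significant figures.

1.28

ω = 2π·1468/60 = 153.7 rad/s
For an in-line slider-crank, x = r cosθ + √(L² − r² sin²θ), so v = −rω sinθ·[1 + r cosθ/√(L² − r² sin²θ)].
With r = 0.0127 m, L = 0.0332 m, θ = 122.9°: √(L² − r² sin²θ) = 0.031441 m.
v = −0.0127·153.7·0.83962·[1 + 0.0127·-0.54317/0.031441] = -1.2796 m/s.
|v| = 1.2796 m/s.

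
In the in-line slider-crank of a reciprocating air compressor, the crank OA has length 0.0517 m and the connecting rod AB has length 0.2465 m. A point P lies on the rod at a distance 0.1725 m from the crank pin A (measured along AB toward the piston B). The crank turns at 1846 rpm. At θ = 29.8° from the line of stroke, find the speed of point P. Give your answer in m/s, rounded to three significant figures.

ω = 193.3 rad/s.  Crank-pin speed |V_A| = rω = 9.9943 m/s, perpendicular to OA.
Rod angle: sinφ = −(r/L) sinθ ⇒ φ = -5.983°; ω_rod = −rω cosθ/√(L²−r²sin²θ) = -35.376 rad/s.
V_P = V_A + ω_rod × AP, with AP = 0.1725 m along the rod.
Components: V_Px = −rω sinθ − a·ω_rod·sinφ = -5.603 m/s;  V_Py = rω cosθ + a·ω_rod·cosφ = +2.6036 m/s.
|V_P| = √(V_Px² + V_Py²) = 6.1783 m/s.

6.18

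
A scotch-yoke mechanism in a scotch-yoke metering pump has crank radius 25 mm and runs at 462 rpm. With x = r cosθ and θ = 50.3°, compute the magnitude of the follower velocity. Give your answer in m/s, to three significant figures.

0.931

ω = 48.38 rad/s (from 462 rpm).
x = r cosθ ⇒ ẋ = −rω sinθ.
|v| = rω|sinθ| = 0.025·48.38·|sin 50.3°| = 0.9306 m/s.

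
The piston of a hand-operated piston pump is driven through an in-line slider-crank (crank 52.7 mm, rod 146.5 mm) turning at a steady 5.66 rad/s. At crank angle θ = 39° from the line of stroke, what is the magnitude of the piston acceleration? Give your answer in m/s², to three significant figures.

1.46

ω = 5.66 rad/s
x(θ) = r cosθ + √(L² − r² sin²θ); with ω constant, a = ω²·d²x/dθ².
d²x/dθ² = −r cosθ − r²(cos2θ)/√u − r⁴ sin²2θ/(4u^{3/2}),  u = L² − r² sin²θ = 0.0203623 m².
Substituting r = 0.0527 m, L = 0.1465 m, θ = 39°: d²x/dθ² = -0.045637 m.
a = ω²·d²x/dθ² = (5.66)²·(-0.045637) = -1.462 m/s²;  |a| = 1.462 m/s².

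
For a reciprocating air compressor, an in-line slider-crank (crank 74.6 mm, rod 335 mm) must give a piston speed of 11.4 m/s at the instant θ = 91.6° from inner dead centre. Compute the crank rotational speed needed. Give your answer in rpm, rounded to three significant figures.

1470

For an in-line slider-crank, |v_piston| = rω|sinθ|·[1 + r cosθ/√(L² − r² sin²θ)].
With r = 0.0746 m, L = 0.335 m, θ = 91.6°: the bracketed kinematic factor |dx/dθ| = 0.074095 m.
ω = v/|dx/dθ| = 11.4/0.074095 = 153.86 rad/s.
N = 60ω/(2π) = 1469.2 rpm.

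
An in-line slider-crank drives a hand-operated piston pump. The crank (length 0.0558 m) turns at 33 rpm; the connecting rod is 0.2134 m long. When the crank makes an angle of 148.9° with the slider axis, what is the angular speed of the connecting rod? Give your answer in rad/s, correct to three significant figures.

ω = 3.456 rad/s (converted from 33 rpm).
The rod makes angle φ with the slider axis where L sinφ = r sinθ; differentiating, L cosφ·φ̇ = r ω cosθ.
L cosφ = √(L² − r² sin²θ) = 0.21144 m.
|ω_rod| = r ω |cosθ| / √(L² − r² sin²θ) = 0.0558·3.456·0.85627/0.21144 = 0.78089 rad/s.

0.781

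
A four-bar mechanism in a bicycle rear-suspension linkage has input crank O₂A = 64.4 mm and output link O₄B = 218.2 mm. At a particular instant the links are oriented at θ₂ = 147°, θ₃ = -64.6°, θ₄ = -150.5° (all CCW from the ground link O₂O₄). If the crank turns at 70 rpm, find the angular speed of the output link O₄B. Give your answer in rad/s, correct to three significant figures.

ω₂ = 7.33 rad/s (from 70 rpm).
Differentiating the loop-closure r₂e^{iθ₂}+r₃e^{iθ₃}=r₁+r₄e^{iθ₄} gives r₂ω₂e^{iθ₂}+r₃ω₃e^{iθ₃}=r₄ω₄e^{iθ₄}.
Eliminating the other unknown: ω₄ = r₂ω₂ sin(θ₂−θ₃) / [r₄ sin(θ₄−θ₃)].
Numerator sine = -0.52399; denominator sine = -0.99744.
Result = 0.0644·7.33·(-0.52399) / (0.2182·(-0.99744)) = +1.1366 rad/s; magnitude 1.1366 rad/s.

1.14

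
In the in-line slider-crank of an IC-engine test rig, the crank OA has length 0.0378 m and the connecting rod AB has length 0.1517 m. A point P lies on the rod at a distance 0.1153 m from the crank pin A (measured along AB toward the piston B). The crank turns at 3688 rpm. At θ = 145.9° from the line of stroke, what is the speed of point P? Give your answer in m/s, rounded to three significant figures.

7.47

ω = 386.2 rad/s.  Crank-pin speed |V_A| = rω = 14.599 m/s, perpendicular to OA.
Rod angle: sinφ = −(r/L) sinθ ⇒ φ = -8.030°; ω_rod = −rω cosθ/√(L²−r²sin²θ) = +80.476 rad/s.
V_P = V_A + ω_rod × AP, with AP = 0.1153 m along the rod.
Components: V_Px = −rω sinθ − a·ω_rod·sinφ = -6.8883 m/s;  V_Py = rω cosθ + a·ω_rod·cosφ = -2.9006 m/s.
|V_P| = √(V_Px² + V_Py²) = 7.4741 m/s.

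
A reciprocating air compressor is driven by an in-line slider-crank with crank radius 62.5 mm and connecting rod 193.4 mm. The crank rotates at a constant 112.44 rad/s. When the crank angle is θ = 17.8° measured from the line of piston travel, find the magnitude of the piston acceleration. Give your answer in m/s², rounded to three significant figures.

ω = 112.4 rad/s
x(θ) = r cosθ + √(L² − r² sin²θ); with ω constant, a = ω²·d²x/dθ².
d²x/dθ² = −r cosθ − r²(cos2θ)/√u − r⁴ sin²2θ/(4u^{3/2}),  u = L² − r² sin²θ = 0.0370385 m².
Substituting r = 0.0625 m, L = 0.1934 m, θ = 17.8°: d²x/dθ² = -0.076193 m.
a = ω²·d²x/dθ² = (112.4)²·(-0.076193) = -963.29 m/s²;  |a| = 963.29 m/s².

963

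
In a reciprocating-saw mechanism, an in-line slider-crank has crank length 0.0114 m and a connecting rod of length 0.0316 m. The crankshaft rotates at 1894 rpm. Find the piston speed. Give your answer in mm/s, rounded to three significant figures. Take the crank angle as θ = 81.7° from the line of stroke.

ω = 2π·1894/60 = 198.3 rad/s
For an in-line slider-crank, x = r cosθ + √(L² − r² sin²θ), so v = −rω sinθ·[1 + r cosθ/√(L² − r² sin²θ)].
With r = 0.0114 m, L = 0.0316 m, θ = 81.7°: √(L² − r² sin²θ) = 0.029518 m.
v = −0.0114·198.3·0.98953·[1 + 0.0114·0.14436/0.029518] = -2.3621 m/s.
|v| = 2.3621 m/s = 2362.1 mm/s.

2360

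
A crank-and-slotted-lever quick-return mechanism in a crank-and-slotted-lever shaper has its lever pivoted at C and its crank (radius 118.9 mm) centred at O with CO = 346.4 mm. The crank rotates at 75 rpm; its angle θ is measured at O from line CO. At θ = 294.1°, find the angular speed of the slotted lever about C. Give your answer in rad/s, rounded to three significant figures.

1.45

ω = 7.854 rad/s (from 75 rpm).
Crank pin A relative to C: A = (d + r cosθ, r sinθ); lever angle φ = atan2(r sinθ, d + r cosθ).
Differentiating tanφ: φ̇ = rω(d cosθ + r)/(d² + r² + 2dr cosθ).
d² + r² + 2dr cosθ = |CA|² = 0.167766 m²;  d cosθ + r = +0.26035 m.
|ω_lever| = |0.1189·7.854·+0.26035| / 0.167766 = 1.4492 rad/s.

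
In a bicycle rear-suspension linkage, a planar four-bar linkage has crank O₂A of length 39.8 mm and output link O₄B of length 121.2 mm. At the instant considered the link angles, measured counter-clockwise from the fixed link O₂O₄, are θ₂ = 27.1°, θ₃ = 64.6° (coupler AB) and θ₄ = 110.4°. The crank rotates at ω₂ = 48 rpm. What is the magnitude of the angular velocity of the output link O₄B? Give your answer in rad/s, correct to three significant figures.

ω₂ = 5.027 rad/s (from 48 rpm).
Differentiating the loop-closure r₂e^{iθ₂}+r₃e^{iθ₃}=r₁+r₄e^{iθ₄} gives r₂ω₂e^{iθ₂}+r₃ω₃e^{iθ₃}=r₄ω₄e^{iθ₄}.
Eliminating the other unknown: ω₄ = r₂ω₂ sin(θ₂−θ₃) / [r₄ sin(θ₄−θ₃)].
Numerator sine = -0.60876; denominator sine = +0.71691.
Result = 0.0398·5.027·(-0.60876) / (0.1212·(+0.71691)) = -1.4016 rad/s; magnitude 1.4016 rad/s.

1.40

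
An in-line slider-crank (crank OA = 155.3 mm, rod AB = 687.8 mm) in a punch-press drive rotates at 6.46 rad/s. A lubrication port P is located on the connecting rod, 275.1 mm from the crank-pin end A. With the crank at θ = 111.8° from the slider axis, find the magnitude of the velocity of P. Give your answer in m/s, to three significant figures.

0.927

ω = 6.46 rad/s.  Crank-pin speed |V_A| = rω = 1.0032 m/s, perpendicular to OA.
Rod angle: sinφ = −(r/L) sinθ ⇒ φ = -12.102°; ω_rod = −rω cosθ/√(L²−r²sin²θ) = +0.554 rad/s.
V_P = V_A + ω_rod × AP, with AP = 0.2751 m along the rod.
Components: V_Px = −rω sinθ − a·ω_rod·sinφ = -0.89954 m/s;  V_Py = rω cosθ + a·ω_rod·cosφ = -0.22355 m/s.
|V_P| = √(V_Px² + V_Py²) = 0.9269 m/s.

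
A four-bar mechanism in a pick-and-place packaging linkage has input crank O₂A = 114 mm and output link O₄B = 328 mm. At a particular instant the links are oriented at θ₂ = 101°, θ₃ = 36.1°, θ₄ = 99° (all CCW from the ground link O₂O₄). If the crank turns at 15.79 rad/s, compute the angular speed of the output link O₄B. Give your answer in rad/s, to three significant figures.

ω₂ = 15.79 rad/s
Differentiating the loop-closure r₂e^{iθ₂}+r₃e^{iθ₃}=r₁+r₄e^{iθ₄} gives r₂ω₂e^{iθ₂}+r₃ω₃e^{iθ₃}=r₄ω₄e^{iθ₄}.
Eliminating the other unknown: ω₄ = r₂ω₂ sin(θ₂−θ₃) / [r₄ sin(θ₄−θ₃)].
Numerator sine = +0.90557; denominator sine = +0.89021.
Result = 0.114·15.79·(+0.90557) / (0.328·(+0.89021)) = +5.5827 rad/s; magnitude 5.5827 rad/s.

5.58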